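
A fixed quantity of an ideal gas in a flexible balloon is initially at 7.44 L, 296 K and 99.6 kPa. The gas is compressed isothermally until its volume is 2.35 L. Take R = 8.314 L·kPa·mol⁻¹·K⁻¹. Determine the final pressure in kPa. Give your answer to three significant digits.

P₂ ≈ 315 kPa

T constant ⇒ Boyle's law P V = const: T₂ = T₁; P₂ = P₁·(V₁/V₂) = 315.3 kPa.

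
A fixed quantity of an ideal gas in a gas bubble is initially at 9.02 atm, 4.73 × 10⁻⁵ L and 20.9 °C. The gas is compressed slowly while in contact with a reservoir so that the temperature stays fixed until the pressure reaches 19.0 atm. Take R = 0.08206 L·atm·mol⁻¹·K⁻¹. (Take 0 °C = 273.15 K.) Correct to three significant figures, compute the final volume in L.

V₂ ≈ 2.25e-05 L

Convert: T₁ = 294.0 K.
T constant ⇒ Boyle's law P V = const: T₂ = T₁; V₂ = V₁·(P₁/P₂) = 2.246e-05 L.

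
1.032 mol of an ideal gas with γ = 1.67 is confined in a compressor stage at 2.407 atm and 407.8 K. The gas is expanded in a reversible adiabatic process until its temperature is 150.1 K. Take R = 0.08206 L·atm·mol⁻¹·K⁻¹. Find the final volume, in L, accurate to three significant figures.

V₂ ≈ 63.8 L

From PV = nRT: V₁ = nRT₁/P₁ = 14.35 L.
Adiabatic (γ = 1.67), T V^(γ−1) and P V^γ constant: P₂ = P₁·(T₂/T₁)^(γ/(γ−1)) = 0.1993 atm; V₂ = V₁·(T₁/T₂)^(1/(γ−1)) = 63.77 L.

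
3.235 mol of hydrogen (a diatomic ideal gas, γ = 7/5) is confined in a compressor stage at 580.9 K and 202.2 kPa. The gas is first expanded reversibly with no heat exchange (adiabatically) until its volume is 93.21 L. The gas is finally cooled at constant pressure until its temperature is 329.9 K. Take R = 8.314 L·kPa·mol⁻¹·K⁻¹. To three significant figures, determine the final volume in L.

V₃ ≈ 57.1 L

From PV = nRT: V₁ = nRT₁/P₁ = 77.27 L.
Adiabatic (γ = 7/5), T V^(γ−1) and P V^γ constant: T₂ = T₁·(V₁/V₂)^(γ−1) = 538.9 K; P₂ = P₁·(V₁/V₂)^γ = 155.5 kPa.
Isobaric, so V/T is constant: P₃ = P₂; V₃ = V₂·(T₃/T₂) = 57.06 L.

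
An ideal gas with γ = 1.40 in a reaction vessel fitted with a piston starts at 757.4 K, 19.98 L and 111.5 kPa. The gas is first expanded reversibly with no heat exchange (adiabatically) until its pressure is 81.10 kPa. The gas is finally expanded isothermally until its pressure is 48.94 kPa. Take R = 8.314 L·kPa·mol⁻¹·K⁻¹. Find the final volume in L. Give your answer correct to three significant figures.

V₃ ≈ 41.6 L

Adiabatic (γ = 1.40), T V^(γ−1) and P V^γ constant: T₂ = T₁·(P₂/P₁)^((γ−1)/γ) = 691.6 K; V₂ = V₁·(P₁/P₂)^(1/γ) = 25.08 L.
Isothermal, so P V is constant: T₃ = T₂; V₃ = V₂·(P₂/P₃) = 41.56 L.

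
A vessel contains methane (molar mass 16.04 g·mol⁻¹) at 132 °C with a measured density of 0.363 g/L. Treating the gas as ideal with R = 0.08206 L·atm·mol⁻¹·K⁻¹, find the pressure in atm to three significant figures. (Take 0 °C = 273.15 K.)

ρ = PM/(RT) ⇒ P = ρRT/M = (0.363 × 0.08206 × 405.1) / 16.04

P ≈ 0.752 atm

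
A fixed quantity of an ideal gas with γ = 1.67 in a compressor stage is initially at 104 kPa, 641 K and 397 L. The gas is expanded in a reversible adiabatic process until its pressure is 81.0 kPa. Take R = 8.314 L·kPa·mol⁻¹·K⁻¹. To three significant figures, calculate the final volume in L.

Adiabatic (γ = 1.67), T V^(γ−1) and P V^γ constant: T₂ = T₁·(P₂/P₁)^((γ−1)/γ) = 579.8 K; V₂ = V₁·(P₁/P₂)^(1/γ) = 461.1 L.

V₂ ≈ 461 L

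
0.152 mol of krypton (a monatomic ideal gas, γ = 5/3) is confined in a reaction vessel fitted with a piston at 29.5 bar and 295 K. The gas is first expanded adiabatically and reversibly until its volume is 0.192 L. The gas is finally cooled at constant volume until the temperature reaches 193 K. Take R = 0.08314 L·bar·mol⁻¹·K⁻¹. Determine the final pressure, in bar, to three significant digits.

From PV = nRT: V₁ = nRT₁/P₁ = 0.1264 L.
Reversible adiabatic, γ = 5/3: T₂ = T₁·(V₁/V₂)^(γ−1) = 223.2 K; P₂ = P₁·(V₁/V₂)^γ = 14.69 bar.
Isochoric, so P/T is constant: V₃ = V₂; P₃ = P₂·(T₃/T₂) = 12.70 bar.

P₃ ≈ 12.7 bar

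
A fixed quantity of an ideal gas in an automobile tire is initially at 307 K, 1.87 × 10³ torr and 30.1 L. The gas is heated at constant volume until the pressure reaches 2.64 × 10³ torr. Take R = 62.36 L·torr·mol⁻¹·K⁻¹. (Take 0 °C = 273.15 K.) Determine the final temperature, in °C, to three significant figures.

T₂ ≈ 160 °C

Isochoric, so P/T is constant: V₂ = V₁; T₂ = T₁·(P₂/P₁) = 433.4 K.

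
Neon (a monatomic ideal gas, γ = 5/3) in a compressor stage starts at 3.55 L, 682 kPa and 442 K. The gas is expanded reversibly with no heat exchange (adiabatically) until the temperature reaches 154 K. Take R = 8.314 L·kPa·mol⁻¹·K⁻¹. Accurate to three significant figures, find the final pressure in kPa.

P₂ ≈ 48.9 kPa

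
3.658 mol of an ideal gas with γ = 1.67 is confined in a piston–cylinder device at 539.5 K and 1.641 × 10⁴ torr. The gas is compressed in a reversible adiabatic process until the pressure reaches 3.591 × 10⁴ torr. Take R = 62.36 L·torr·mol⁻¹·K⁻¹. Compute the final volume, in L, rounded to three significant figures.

V₂ ≈ 4.69 L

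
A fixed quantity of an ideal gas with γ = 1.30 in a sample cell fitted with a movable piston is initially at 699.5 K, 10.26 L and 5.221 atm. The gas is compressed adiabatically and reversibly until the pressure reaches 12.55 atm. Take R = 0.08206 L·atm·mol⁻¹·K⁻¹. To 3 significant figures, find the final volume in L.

V₂ ≈ 5.23 L

Adiabatic (γ = 1.30), T V^(γ−1) and P V^γ constant: T₂ = T₁·(P₂/P₁)^((γ−1)/γ) = 856.4 K; V₂ = V₁·(P₁/P₂)^(1/γ) = 5.226 L.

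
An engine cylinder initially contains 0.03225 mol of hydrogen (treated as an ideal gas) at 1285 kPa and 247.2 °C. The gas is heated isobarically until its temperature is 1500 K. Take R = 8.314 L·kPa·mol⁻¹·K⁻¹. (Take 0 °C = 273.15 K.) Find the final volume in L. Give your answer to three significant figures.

V₂ ≈ 0.313 L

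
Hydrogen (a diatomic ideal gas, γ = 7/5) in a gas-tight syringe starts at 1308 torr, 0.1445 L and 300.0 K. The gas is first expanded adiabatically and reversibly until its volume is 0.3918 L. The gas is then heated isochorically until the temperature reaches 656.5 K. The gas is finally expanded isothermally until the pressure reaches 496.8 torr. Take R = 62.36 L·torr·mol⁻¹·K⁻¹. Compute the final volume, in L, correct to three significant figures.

V₄ ≈ 0.833 L

Reversible adiabatic, γ = 7/5: T₂ = T₁·(V₁/V₂)^(γ−1) = 201.3 K; P₂ = P₁·(V₁/V₂)^γ = 323.7 torr.
V constant ⇒ P ∝ T: V₃ = V₂; P₃ = P₂·(T₃/T₂) = 1056 torr.
Isothermal, so P V is constant: T₄ = T₃; V₄ = V₃·(P₃/P₄) = 0.8325 L.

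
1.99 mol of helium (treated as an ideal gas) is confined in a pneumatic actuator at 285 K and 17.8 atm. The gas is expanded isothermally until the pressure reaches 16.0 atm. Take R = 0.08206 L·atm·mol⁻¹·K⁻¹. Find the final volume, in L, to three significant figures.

V₂ ≈ 2.91 L

From PV = nRT: V₁ = nRT₁/P₁ = 2.615 L.
T constant ⇒ Boyle's law P V = const: T₂ = T₁; V₂ = V₁·(P₁/P₂) = 2.909 L.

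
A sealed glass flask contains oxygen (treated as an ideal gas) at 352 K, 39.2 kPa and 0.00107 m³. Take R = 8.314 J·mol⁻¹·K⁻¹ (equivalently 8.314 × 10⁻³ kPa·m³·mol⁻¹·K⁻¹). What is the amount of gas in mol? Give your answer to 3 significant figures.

PV = nRT ⇒ n = PV/(RT) = (39.2 × 0.00107) / (8.314 × 10⁻³ × 352)

n ≈ 0.0143 mol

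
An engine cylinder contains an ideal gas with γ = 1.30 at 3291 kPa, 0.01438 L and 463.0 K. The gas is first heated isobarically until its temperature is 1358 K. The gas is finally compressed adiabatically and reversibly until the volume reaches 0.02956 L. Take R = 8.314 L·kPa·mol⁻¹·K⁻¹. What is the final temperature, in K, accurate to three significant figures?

T₃ ≈ 1.51e+03 K

Isobaric, so V/T is constant: P₂ = P₁; V₂ = V₁·(T₂/T₁) = 0.04218 L.
Adiabatic (γ = 1.30), T V^(γ−1) and P V^γ constant: T₃ = T₂·(V₂/V₃)^(γ−1) = 1511 K; P₃ = P₂·(V₂/V₃)^γ = 5224 kPa.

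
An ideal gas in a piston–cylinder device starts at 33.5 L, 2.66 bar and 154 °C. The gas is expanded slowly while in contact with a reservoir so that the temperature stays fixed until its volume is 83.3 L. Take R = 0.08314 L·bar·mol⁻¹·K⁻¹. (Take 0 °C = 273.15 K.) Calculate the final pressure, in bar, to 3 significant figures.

P₂ ≈ 1.07 bar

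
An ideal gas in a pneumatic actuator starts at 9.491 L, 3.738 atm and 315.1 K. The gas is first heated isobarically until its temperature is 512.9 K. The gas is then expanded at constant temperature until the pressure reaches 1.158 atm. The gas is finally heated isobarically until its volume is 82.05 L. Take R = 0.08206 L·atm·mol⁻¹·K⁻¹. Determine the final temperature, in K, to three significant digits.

Isobaric, so V/T is constant: P₂ = P₁; V₂ = V₁·(T₂/T₁) = 15.45 L.
T constant ⇒ Boyle's law P V = const: T₃ = T₂; V₃ = V₂·(P₂/P₃) = 49.87 L.
Isobaric, so V/T is constant: P₄ = P₃; T₄ = T₃·(V₄/V₃) = 843.9 K.

T₄ ≈ 844 K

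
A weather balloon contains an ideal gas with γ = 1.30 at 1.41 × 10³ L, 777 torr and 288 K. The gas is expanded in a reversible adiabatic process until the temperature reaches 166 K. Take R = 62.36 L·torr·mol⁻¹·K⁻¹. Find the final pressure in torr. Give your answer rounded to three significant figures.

P₂ ≈ 71.4 torr

Reversible adiabatic, γ = 1.30: P₂ = P₁·(T₂/T₁)^(γ/(γ−1)) = 71.37 torr; V₂ = V₁·(T₁/T₂)^(1/(γ−1)) = 8848 L.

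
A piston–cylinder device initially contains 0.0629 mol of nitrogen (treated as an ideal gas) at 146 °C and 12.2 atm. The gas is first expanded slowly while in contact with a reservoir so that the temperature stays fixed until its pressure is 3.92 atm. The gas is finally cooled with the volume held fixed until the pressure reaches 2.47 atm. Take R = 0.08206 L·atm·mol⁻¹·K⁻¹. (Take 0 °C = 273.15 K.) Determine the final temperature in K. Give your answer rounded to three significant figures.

T₃ ≈ 264 K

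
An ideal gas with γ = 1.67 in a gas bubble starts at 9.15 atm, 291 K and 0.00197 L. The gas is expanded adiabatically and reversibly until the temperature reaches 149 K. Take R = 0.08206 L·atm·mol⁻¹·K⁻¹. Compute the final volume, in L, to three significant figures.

V₂ ≈ 0.00535 L

Reversible adiabatic, γ = 1.67: P₂ = P₁·(T₂/T₁)^(γ/(γ−1)) = 1.725 atm; V₂ = V₁·(T₁/T₂)^(1/(γ−1)) = 0.005350 L.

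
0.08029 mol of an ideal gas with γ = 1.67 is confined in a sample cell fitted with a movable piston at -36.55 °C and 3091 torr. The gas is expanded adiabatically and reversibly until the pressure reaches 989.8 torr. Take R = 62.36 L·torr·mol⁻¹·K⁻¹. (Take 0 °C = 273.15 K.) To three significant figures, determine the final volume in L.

V₂ ≈ 0.758 L

Convert: T₁ = 236.6 K.
From PV = nRT: V₁ = nRT₁/P₁ = 0.3833 L.
Adiabatic (γ = 1.67), T V^(γ−1) and P V^γ constant: T₂ = T₁·(P₂/P₁)^((γ−1)/γ) = 149.8 K; V₂ = V₁·(P₁/P₂)^(1/γ) = 0.7579 L.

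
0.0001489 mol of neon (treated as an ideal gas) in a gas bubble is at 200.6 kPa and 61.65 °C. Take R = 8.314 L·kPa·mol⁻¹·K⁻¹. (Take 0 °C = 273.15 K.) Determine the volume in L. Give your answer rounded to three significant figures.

V ≈ 0.00207 L

Convert: T = 334.80 K.
PV = nRT ⇒ V = nRT/P = (0.0001489 × 8.314 × 334.80) / 200.6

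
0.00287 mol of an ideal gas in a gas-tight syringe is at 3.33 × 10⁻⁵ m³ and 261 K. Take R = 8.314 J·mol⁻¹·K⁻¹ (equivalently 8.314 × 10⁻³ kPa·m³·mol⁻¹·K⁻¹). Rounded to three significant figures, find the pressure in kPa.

P ≈ 187 kPa

PV = nRT ⇒ P = nRT/V = (0.00287 × 8.314 × 10⁻³ × 261) / 3.33e-05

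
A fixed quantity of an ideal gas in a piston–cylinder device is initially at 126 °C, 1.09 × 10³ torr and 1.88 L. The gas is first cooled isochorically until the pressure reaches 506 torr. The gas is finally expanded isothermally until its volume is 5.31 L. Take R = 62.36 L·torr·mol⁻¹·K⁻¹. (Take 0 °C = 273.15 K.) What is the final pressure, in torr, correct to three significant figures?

Convert: T₁ = 399.1 K.
V constant ⇒ P ∝ T: V₂ = V₁; T₂ = T₁·(P₂/P₁) = 185.3 K.
Isothermal, so P V is constant: T₃ = T₂; P₃ = P₂·(V₂/V₃) = 179.1 torr.

P₃ ≈ 179 torr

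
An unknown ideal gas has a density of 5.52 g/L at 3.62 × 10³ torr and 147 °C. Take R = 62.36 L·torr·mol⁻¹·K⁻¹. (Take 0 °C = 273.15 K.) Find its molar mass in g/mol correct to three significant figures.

M ≈ 40.0 g/mol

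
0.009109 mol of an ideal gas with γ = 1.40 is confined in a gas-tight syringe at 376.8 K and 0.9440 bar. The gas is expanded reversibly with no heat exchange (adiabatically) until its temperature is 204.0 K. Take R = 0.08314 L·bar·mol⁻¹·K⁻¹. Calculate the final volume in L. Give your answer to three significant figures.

V₂ ≈ 1.40 L

From PV = nRT: V₁ = nRT₁/P₁ = 0.3023 L.
Adiabatic (γ = 1.40), T V^(γ−1) and P V^γ constant: P₂ = P₁·(T₂/T₁)^(γ/(γ−1)) = 0.1102 bar; V₂ = V₁·(T₁/T₂)^(1/(γ−1)) = 1.402 L.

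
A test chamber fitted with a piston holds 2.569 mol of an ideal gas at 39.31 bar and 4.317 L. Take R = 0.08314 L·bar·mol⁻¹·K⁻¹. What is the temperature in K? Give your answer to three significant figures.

T ≈ 795 K

PV = nRT ⇒ T = PV/(nR) = (39.31 × 4.317) / (2.569 × 0.08314)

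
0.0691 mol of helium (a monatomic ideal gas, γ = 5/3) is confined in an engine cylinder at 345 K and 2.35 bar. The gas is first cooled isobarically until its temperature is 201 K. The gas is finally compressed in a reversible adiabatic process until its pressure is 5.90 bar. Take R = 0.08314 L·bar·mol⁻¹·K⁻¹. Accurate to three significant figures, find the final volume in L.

From PV = nRT: V₁ = nRT₁/P₁ = 0.8434 L.
P constant ⇒ V ∝ T: P₂ = P₁; V₂ = V₁·(T₂/T₁) = 0.4914 L.
Reversible adiabatic, γ = 5/3: T₃ = T₂·(P₃/P₂)^((γ−1)/γ) = 290.5 K; V₃ = V₂·(P₂/P₃)^(1/γ) = 0.2828 L.

V₃ ≈ 0.283 L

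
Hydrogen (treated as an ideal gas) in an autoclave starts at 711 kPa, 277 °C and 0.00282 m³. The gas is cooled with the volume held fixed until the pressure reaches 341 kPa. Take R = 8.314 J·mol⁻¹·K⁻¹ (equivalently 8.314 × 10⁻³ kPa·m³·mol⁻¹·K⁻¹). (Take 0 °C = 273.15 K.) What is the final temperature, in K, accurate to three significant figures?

T₂ ≈ 264 K

Convert: T₁ = 550.1 K.
Isochoric, so P/T is constant: V₂ = V₁; T₂ = T₁·(P₂/P₁) = 263.9 K.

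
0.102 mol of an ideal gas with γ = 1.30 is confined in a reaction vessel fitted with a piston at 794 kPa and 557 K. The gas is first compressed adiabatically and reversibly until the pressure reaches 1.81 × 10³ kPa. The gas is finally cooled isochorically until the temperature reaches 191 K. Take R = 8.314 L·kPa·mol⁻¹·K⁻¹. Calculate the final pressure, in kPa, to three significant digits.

P₃ ≈ 513 kPa

From PV = nRT: V₁ = nRT₁/P₁ = 0.5949 L.
Reversible adiabatic, γ = 1.30: T₂ = T₁·(P₂/P₁)^((γ−1)/γ) = 673.7 K; V₂ = V₁·(P₁/P₂)^(1/γ) = 0.3156 L.
Isochoric, so P/T is constant: V₃ = V₂; P₃ = P₂·(T₃/T₂) = 513.2 kPa.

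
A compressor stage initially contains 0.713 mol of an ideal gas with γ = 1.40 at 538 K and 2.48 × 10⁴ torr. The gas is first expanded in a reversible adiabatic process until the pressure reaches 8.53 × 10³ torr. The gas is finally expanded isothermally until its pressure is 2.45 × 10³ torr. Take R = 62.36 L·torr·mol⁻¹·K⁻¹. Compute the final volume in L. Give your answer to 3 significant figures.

V₃ ≈ 7.20 L

From PV = nRT: V₁ = nRT₁/P₁ = 0.9646 L.
Reversible adiabatic, γ = 1.40: T₂ = T₁·(P₂/P₁)^((γ−1)/γ) = 396.6 K; V₂ = V₁·(P₁/P₂)^(1/γ) = 2.067 L.
Isothermal, so P V is constant: T₃ = T₂; V₃ = V₂·(P₂/P₃) = 7.198 L.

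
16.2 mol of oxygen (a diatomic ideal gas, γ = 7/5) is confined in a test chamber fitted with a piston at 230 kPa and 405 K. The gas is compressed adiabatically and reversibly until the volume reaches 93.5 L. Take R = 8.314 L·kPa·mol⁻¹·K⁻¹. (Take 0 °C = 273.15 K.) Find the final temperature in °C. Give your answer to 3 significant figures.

T₂ ≈ 315 °C

From PV = nRT: V₁ = nRT₁/P₁ = 237.2 L.
Adiabatic (γ = 7/5), T V^(γ−1) and P V^γ constant: T₂ = T₁·(V₁/V₂)^(γ−1) = 587.7 K; P₂ = P₁·(V₁/V₂)^γ = 846.6 kPa.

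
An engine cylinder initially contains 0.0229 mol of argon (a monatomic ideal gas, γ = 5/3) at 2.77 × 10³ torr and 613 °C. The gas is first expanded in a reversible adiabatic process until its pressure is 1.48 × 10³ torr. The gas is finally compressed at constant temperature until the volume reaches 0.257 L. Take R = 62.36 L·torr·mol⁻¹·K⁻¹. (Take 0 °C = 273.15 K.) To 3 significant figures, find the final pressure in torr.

P₃ ≈ 3.83e+03 torr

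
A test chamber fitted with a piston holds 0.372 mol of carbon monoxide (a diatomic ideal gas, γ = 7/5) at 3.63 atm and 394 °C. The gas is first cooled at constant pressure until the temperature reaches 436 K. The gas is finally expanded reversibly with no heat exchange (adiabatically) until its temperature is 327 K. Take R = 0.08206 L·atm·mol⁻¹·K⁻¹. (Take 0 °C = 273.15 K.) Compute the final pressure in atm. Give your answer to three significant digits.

Convert: T₁ = 667.1 K.
From PV = nRT: V₁ = nRT₁/P₁ = 5.610 L.
P constant ⇒ V ∝ T: P₂ = P₁; V₂ = V₁·(T₂/T₁) = 3.667 L.
Reversible adiabatic, γ = 7/5: P₃ = P₂·(T₃/T₂)^(γ/(γ−1)) = 1.326 atm; V₃ = V₂·(T₂/T₃)^(1/(γ−1)) = 7.527 L.

P₃ ≈ 1.33 atm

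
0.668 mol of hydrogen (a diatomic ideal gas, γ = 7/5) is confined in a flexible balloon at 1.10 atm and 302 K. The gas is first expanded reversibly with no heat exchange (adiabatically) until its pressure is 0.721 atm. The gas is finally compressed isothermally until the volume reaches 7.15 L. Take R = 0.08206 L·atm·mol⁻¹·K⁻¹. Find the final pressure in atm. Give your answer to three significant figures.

From PV = nRT: V₁ = nRT₁/P₁ = 15.05 L.
Reversible adiabatic, γ = 7/5: T₂ = T₁·(P₂/P₁)^((γ−1)/γ) = 267.7 K; V₂ = V₁·(P₁/P₂)^(1/γ) = 20.35 L.
T constant ⇒ Boyle's law P V = const: T₃ = T₂; P₃ = P₂·(V₂/V₃) = 2.052 atm.

P₃ ≈ 2.05 atm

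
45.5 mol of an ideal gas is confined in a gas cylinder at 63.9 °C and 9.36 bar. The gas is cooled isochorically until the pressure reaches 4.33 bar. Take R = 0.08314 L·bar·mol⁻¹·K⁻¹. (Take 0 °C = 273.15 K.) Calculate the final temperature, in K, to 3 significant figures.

T₂ ≈ 156 K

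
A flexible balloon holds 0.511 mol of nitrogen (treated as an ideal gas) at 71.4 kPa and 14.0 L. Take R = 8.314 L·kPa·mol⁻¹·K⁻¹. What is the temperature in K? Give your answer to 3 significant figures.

T ≈ 235 K

PV = nRT ⇒ T = PV/(nR) = (71.4 × 14.0) / (0.511 × 8.314)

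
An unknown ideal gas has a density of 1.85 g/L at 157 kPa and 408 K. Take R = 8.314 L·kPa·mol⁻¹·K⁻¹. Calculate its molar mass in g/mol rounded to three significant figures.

ρ = PM/(RT) ⇒ M = ρRT/P = (1.85 × 8.314 × 408.0) / 157

M ≈ 40.0 g/mol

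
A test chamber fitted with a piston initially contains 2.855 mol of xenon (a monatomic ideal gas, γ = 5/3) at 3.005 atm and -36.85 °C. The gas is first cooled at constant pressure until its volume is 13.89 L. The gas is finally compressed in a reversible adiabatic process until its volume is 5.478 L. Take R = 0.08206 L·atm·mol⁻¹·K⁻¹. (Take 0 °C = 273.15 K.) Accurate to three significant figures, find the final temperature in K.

Convert: T₁ = 236.3 K.
From PV = nRT: V₁ = nRT₁/P₁ = 18.42 L.
Isobaric, so V/T is constant: P₂ = P₁; T₂ = T₁·(V₂/V₁) = 178.2 K.
Adiabatic (γ = 5/3), T V^(γ−1) and P V^γ constant: T₃ = T₂·(V₂/V₃)^(γ−1) = 331.3 K; P₃ = P₂·(V₂/V₃)^γ = 14.17 atm.

T₃ ≈ 331 K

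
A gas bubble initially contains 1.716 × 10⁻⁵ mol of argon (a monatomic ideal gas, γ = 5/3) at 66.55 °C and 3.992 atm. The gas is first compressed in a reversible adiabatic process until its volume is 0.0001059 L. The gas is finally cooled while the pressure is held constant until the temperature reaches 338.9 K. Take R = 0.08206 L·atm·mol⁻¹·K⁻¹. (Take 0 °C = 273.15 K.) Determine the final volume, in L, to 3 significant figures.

V₃ ≈ 9.73e-05 L

Convert: T₁ = 339.7 K.
From PV = nRT: V₁ = nRT₁/P₁ = 0.0001198 L.
Adiabatic (γ = 5/3), T V^(γ−1) and P V^γ constant: T₂ = T₁·(V₁/V₂)^(γ−1) = 368.9 K; P₂ = P₁·(V₁/V₂)^γ = 4.905 atm.
Isobaric, so V/T is constant: P₃ = P₂; V₃ = V₂·(T₃/T₂) = 9.730e-05 L.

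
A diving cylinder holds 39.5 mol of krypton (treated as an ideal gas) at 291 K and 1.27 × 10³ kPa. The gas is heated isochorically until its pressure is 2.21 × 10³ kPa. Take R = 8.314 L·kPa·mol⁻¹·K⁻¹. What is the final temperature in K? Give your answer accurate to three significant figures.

T₂ ≈ 506 K

From PV = nRT: V₁ = nRT₁/P₁ = 75.25 L.
V constant ⇒ P ∝ T: V₂ = V₁; T₂ = T₁·(P₂/P₁) = 506.4 K.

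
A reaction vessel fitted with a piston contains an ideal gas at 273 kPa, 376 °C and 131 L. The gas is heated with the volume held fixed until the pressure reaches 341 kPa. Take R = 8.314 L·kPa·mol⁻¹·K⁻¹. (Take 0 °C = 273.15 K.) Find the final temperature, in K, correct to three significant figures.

Convert: T₁ = 649.1 K.
V constant ⇒ P ∝ T: V₂ = V₁; T₂ = T₁·(P₂/P₁) = 810.8 K.

T₂ ≈ 811 K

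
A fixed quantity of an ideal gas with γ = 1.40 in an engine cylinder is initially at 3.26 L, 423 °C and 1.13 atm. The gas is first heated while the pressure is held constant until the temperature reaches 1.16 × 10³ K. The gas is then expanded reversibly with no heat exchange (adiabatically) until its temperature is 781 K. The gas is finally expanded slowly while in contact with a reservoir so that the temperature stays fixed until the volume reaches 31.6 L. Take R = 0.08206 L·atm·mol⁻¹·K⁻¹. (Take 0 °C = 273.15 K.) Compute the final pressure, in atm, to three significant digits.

Convert: T₁ = 696.1 K.
Isobaric, so V/T is constant: P₂ = P₁; V₂ = V₁·(T₂/T₁) = 5.432 L.
Adiabatic (γ = 1.40), T V^(γ−1) and P V^γ constant: P₃ = P₂·(T₃/T₂)^(γ/(γ−1)) = 0.2830 atm; V₃ = V₂·(T₂/T₃)^(1/(γ−1)) = 14.60 L.
T constant ⇒ Boyle's law P V = const: T₄ = T₃; P₄ = P₃·(V₃/V₄) = 0.1308 atm.

P₄ ≈ 0.131 atm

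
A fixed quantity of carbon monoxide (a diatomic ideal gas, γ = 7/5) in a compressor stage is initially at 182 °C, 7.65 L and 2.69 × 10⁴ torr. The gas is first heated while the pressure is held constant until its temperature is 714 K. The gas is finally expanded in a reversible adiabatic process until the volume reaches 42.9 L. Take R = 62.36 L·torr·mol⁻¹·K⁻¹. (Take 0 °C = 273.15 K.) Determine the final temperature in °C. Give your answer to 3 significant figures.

T₃ ≈ 156 °C

Convert: T₁ = 455.1 K.
P constant ⇒ V ∝ T: P₂ = P₁; V₂ = V₁·(T₂/T₁) = 12.00 L.
Adiabatic (γ = 7/5), T V^(γ−1) and P V^γ constant: T₃ = T₂·(V₂/V₃)^(γ−1) = 428.9 K; P₃ = P₂·(V₂/V₃)^γ = 4521 torr.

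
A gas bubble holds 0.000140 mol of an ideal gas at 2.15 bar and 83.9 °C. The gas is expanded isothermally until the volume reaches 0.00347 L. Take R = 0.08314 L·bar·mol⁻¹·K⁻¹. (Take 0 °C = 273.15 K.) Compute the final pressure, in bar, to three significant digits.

P₂ ≈ 1.20 bar

Convert: T₁ = 357.0 K.
From PV = nRT: V₁ = nRT₁/P₁ = 0.001933 L.
T constant ⇒ Boyle's law P V = const: T₂ = T₁; P₂ = P₁·(V₁/V₂) = 1.198 bar.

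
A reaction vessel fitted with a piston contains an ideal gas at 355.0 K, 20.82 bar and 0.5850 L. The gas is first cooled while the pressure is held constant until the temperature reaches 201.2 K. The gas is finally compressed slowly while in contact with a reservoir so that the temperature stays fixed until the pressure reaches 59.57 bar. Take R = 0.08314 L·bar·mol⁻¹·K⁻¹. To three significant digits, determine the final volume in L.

V₃ ≈ 0.116 L

Isobaric, so V/T is constant: P₂ = P₁; V₂ = V₁·(T₂/T₁) = 0.3316 L.
Isothermal, so P V is constant: T₃ = T₂; V₃ = V₂·(P₂/P₃) = 0.1159 L.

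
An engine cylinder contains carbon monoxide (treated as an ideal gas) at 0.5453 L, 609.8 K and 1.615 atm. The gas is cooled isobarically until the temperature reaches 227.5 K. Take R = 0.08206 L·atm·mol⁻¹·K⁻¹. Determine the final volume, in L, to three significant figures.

V₂ ≈ 0.203 L

Isobaric, so V/T is constant: P₂ = P₁; V₂ = V₁·(T₂/T₁) = 0.2034 L.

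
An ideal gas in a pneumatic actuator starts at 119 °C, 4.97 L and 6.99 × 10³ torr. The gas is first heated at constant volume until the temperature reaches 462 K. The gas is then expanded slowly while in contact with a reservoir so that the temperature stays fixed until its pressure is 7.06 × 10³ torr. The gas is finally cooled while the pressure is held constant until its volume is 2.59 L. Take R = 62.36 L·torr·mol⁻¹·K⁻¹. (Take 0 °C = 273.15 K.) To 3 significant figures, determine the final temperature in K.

Convert: T₁ = 392.1 K.
Isochoric, so P/T is constant: V₂ = V₁; P₂ = P₁·(T₂/T₁) = 8235 torr.
T constant ⇒ Boyle's law P V = const: T₃ = T₂; V₃ = V₂·(P₂/P₃) = 5.797 L.
P constant ⇒ V ∝ T: P₄ = P₃; T₄ = T₃·(V₄/V₃) = 206.4 K.

T₄ ≈ 206 K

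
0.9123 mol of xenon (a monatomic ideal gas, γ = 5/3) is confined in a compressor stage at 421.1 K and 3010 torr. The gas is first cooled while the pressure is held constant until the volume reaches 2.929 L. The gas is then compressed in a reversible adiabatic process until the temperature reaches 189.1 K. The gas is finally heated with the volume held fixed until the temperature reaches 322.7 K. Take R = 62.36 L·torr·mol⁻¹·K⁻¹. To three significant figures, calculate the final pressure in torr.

P₄ ≈ 8.45e+03 torr

From PV = nRT: V₁ = nRT₁/P₁ = 7.959 L.
P constant ⇒ V ∝ T: P₂ = P₁; T₂ = T₁·(V₂/V₁) = 155.0 K.
Adiabatic (γ = 5/3), T V^(γ−1) and P V^γ constant: P₃ = P₂·(T₃/T₂)^(γ/(γ−1)) = 4951 torr; V₃ = V₂·(T₂/T₃)^(1/(γ−1)) = 2.173 L.
Isochoric, so P/T is constant: V₄ = V₃; P₄ = P₃·(T₄/T₃) = 8449 torr.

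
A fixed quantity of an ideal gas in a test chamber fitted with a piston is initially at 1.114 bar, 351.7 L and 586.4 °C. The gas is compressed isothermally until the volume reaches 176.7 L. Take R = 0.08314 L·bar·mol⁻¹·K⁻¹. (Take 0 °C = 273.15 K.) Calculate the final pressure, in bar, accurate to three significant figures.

Convert: T₁ = 859.5 K.
T constant ⇒ Boyle's law P V = const: T₂ = T₁; P₂ = P₁·(V₁/V₂) = 2.217 bar.

P₂ ≈ 2.22 bar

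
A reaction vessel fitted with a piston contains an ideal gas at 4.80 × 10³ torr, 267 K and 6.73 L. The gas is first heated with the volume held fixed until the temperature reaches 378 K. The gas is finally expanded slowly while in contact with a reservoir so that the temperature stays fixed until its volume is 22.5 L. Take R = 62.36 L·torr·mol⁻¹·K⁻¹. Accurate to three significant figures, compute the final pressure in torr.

P₃ ≈ 2.03e+03 torr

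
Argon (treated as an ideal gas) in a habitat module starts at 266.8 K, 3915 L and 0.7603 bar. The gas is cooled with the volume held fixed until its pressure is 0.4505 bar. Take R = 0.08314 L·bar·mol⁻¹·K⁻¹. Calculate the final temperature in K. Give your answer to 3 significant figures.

V constant ⇒ P ∝ T: V₂ = V₁; T₂ = T₁·(P₂/P₁) = 158.1 K.

T₂ ≈ 158 K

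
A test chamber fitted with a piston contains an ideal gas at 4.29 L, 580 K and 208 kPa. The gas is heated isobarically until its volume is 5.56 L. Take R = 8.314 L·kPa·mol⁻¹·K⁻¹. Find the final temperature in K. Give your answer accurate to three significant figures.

T₂ ≈ 752 K

Isobaric, so V/T is constant: P₂ = P₁; T₂ = T₁·(V₂/V₁) = 751.7 K.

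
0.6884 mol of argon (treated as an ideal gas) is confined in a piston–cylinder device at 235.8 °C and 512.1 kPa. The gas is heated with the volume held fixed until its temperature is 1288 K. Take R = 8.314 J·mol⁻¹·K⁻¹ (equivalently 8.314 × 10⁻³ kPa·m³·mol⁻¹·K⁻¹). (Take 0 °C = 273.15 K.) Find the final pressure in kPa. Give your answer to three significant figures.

Convert: T₁ = 508.9 K.
From PV = nRT: V₁ = nRT₁/P₁ = 0.005688 m³.
Isochoric, so P/T is constant: V₂ = V₁; P₂ = P₁·(T₂/T₁) = 1296 kPa.

P₂ ≈ 1.30e+03 kPa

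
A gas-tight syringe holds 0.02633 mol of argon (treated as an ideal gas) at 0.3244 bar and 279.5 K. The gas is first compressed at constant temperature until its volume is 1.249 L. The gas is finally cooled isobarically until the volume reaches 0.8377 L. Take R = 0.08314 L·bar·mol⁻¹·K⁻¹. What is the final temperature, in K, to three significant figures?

T₃ ≈ 187 K

From PV = nRT: V₁ = nRT₁/P₁ = 1.886 L.
T constant ⇒ Boyle's law P V = const: T₂ = T₁; P₂ = P₁·(V₁/V₂) = 0.4899 bar.
P constant ⇒ V ∝ T: P₃ = P₂; T₃ = T₂·(V₃/V₂) = 187.5 K.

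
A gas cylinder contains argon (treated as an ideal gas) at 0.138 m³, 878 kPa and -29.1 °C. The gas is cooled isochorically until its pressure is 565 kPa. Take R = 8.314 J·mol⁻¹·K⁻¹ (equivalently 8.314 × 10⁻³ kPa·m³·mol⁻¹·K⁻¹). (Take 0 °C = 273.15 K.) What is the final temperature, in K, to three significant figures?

Convert: T₁ = 244.0 K.
Isochoric, so P/T is constant: V₂ = V₁; T₂ = T₁·(P₂/P₁) = 157.0 K.

T₂ ≈ 157 K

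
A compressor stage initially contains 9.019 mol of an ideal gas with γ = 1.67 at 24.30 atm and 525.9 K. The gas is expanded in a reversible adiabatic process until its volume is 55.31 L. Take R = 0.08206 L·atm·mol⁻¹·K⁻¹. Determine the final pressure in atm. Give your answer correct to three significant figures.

From PV = nRT: V₁ = nRT₁/P₁ = 16.02 L.
Reversible adiabatic, γ = 1.67: T₂ = T₁·(V₁/V₂)^(γ−1) = 229.2 K; P₂ = P₁·(V₁/V₂)^γ = 3.067 atm.

P₂ ≈ 3.07 atm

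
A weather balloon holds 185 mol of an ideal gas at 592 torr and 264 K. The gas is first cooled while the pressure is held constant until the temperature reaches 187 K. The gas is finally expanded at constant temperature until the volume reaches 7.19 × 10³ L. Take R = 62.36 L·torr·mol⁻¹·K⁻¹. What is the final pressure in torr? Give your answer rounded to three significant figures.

From PV = nRT: V₁ = nRT₁/P₁ = 5145 L.
Isobaric, so V/T is constant: P₂ = P₁; V₂ = V₁·(T₂/T₁) = 3644 L.
Isothermal, so P V is constant: T₃ = T₂; P₃ = P₂·(V₂/V₃) = 300.0 torr.

P₃ ≈ 300 torr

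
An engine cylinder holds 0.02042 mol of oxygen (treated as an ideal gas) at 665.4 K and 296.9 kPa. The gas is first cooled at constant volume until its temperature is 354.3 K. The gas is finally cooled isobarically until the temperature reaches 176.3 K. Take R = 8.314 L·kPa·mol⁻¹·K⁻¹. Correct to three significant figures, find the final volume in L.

V₃ ≈ 0.189 L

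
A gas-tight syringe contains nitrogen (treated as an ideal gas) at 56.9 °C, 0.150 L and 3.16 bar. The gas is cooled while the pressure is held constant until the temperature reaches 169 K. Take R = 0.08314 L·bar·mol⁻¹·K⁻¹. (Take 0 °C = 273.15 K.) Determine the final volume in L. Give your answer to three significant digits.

V₂ ≈ 0.0768 L

Convert: T₁ = 330.0 K.
P constant ⇒ V ∝ T: P₂ = P₁; V₂ = V₁·(T₂/T₁) = 0.07681 L.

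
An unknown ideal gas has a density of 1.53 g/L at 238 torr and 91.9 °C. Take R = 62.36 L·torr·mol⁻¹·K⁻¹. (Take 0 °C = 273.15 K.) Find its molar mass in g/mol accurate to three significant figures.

ρ = PM/(RT) ⇒ M = ρRT/P = (1.53 × 62.36 × 365.0) / 238

M ≈ 146 g/mol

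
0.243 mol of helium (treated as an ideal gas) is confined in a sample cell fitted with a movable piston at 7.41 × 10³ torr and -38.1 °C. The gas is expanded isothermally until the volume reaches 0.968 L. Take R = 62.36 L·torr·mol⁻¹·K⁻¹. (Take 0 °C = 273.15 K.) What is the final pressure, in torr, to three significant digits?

Convert: T₁ = 235.0 K.
From PV = nRT: V₁ = nRT₁/P₁ = 0.4807 L.
Isothermal, so P V is constant: T₂ = T₁; P₂ = P₁·(V₁/V₂) = 3680 torr.

P₂ ≈ 3.68e+03 torr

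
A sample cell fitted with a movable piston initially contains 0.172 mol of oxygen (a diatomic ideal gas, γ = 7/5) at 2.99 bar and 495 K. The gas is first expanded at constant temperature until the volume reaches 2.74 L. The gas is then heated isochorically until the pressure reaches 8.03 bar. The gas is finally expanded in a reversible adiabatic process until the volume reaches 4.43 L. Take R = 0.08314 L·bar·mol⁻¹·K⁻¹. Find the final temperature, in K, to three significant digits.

T₄ ≈ 1.27e+03 K

From PV = nRT: V₁ = nRT₁/P₁ = 2.367 L.
T constant ⇒ Boyle's law P V = const: T₂ = T₁; P₂ = P₁·(V₁/V₂) = 2.583 bar.
Isochoric, so P/T is constant: V₃ = V₂; T₃ = T₂·(P₃/P₂) = 1539 K.
Reversible adiabatic, γ = 7/5: T₄ = T₃·(V₃/V₄)^(γ−1) = 1270 K; P₄ = P₃·(V₃/V₄)^γ = 4.098 bar.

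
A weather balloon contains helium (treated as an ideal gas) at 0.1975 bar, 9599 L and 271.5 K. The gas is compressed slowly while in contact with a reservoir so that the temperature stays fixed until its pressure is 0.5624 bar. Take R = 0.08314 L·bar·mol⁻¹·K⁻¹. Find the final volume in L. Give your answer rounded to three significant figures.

V₂ ≈ 3.37e+03 L

T constant ⇒ Boyle's law P V = const: T₂ = T₁; V₂ = V₁·(P₁/P₂) = 3371 L.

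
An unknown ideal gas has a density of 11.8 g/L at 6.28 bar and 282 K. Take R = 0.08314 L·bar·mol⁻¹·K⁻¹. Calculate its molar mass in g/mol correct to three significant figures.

M ≈ 44.1 g/mol

ρ = PM/(RT) ⇒ M = ρRT/P = (11.8 × 0.08314 × 282.0) / 6.28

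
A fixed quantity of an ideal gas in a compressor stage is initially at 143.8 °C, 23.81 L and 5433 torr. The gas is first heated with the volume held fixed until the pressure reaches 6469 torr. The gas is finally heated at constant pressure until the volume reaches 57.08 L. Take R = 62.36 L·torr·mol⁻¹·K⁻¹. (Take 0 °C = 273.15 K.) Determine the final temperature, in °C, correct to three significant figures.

Convert: T₁ = 416.9 K.
Isochoric, so P/T is constant: V₂ = V₁; T₂ = T₁·(P₂/P₁) = 496.5 K.
Isobaric, so V/T is constant: P₃ = P₂; T₃ = T₂·(V₃/V₂) = 1190 K.

T₃ ≈ 917 °C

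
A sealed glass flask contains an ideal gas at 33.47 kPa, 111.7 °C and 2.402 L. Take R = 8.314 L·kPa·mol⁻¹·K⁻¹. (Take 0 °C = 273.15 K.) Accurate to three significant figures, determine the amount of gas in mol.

Convert: T = 384.85 K.
PV = nRT ⇒ n = PV/(RT) = (33.47 × 2.402) / (8.314 × 384.85)

n ≈ 0.0251 mol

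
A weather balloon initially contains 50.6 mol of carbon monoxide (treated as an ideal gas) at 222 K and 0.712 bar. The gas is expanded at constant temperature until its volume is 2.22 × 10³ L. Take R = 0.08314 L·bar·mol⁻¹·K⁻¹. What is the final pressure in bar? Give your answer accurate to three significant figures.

From PV = nRT: V₁ = nRT₁/P₁ = 1312 L.
Isothermal, so P V is constant: T₂ = T₁; P₂ = P₁·(V₁/V₂) = 0.4207 bar.

P₂ ≈ 0.421 bar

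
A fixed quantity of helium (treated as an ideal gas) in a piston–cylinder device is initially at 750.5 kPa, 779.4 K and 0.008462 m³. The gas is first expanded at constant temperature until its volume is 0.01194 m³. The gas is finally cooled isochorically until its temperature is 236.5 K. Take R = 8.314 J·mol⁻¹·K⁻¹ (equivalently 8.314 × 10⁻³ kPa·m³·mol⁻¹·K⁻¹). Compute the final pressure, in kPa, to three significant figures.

P₃ ≈ 161 kPa

T constant ⇒ Boyle's law P V = const: T₂ = T₁; P₂ = P₁·(V₁/V₂) = 531.9 kPa.
Isochoric, so P/T is constant: V₃ = V₂; P₃ = P₂·(T₃/T₂) = 161.4 kPa.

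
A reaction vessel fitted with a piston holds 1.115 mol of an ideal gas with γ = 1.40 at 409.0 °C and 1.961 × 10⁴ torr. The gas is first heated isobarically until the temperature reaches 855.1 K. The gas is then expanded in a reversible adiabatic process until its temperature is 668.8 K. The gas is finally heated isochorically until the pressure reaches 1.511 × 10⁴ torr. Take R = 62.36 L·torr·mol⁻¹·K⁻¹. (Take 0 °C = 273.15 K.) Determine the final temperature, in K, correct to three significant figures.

T₄ ≈ 1.22e+03 K

Convert: T₁ = 682.1 K.
From PV = nRT: V₁ = nRT₁/P₁ = 2.419 L.
P constant ⇒ V ∝ T: P₂ = P₁; V₂ = V₁·(T₂/T₁) = 3.032 L.
Reversible adiabatic, γ = 1.40: P₃ = P₂·(T₃/T₂)^(γ/(γ−1)) = 8298 torr; V₃ = V₂·(T₂/T₃)^(1/(γ−1)) = 5.604 L.
V constant ⇒ P ∝ T: V₄ = V₃; T₄ = T₃·(P₄/P₃) = 1218 K.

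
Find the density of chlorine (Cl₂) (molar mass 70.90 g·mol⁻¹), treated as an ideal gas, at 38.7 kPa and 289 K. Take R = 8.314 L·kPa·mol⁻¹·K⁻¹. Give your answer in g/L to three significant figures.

ρ ≈ 1.14 g/L

ρ = PM/(RT) = (38.7 × 70.90) / (8.314 × 289.0)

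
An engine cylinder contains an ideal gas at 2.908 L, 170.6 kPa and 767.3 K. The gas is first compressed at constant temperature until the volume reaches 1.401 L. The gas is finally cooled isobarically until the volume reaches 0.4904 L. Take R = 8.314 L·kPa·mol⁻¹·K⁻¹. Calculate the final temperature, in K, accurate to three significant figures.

T₃ ≈ 269 K

T constant ⇒ Boyle's law P V = const: T₂ = T₁; P₂ = P₁·(V₁/V₂) = 354.1 kPa.
Isobaric, so V/T is constant: P₃ = P₂; T₃ = T₂·(V₃/V₂) = 268.6 K.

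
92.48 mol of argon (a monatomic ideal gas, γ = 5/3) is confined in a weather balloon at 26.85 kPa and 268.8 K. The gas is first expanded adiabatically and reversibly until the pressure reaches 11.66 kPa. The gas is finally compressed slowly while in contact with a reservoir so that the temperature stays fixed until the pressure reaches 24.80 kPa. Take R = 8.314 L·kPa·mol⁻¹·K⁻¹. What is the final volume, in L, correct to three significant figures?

From PV = nRT: V₁ = nRT₁/P₁ = 7697 L.
Adiabatic (γ = 5/3), T V^(γ−1) and P V^γ constant: T₂ = T₁·(P₂/P₁)^((γ−1)/γ) = 192.5 K; V₂ = V₁·(P₁/P₂)^(1/γ) = 1.270e+04 L.
T constant ⇒ Boyle's law P V = const: T₃ = T₂; V₃ = V₂·(P₂/P₃) = 5969 L.

V₃ ≈ 5.97e+03 L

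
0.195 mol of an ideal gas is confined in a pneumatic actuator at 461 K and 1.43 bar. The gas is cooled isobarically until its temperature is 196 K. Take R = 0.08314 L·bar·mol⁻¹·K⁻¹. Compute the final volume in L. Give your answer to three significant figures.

From PV = nRT: V₁ = nRT₁/P₁ = 5.226 L.
P constant ⇒ V ∝ T: P₂ = P₁; V₂ = V₁·(T₂/T₁) = 2.222 L.

V₂ ≈ 2.22 L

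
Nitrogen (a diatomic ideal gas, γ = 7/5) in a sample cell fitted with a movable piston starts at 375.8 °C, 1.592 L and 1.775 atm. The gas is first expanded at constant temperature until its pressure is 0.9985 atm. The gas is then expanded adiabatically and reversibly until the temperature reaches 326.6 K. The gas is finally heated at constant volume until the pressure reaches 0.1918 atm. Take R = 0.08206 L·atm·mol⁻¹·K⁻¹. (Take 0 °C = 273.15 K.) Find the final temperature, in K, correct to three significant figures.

T₄ ≈ 694 K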